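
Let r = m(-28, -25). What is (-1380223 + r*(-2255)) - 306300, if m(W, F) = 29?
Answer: -1751918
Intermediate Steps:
r = 29
(-1380223 + r*(-2255)) - 306300 = (-1380223 + 29*(-2255)) - 306300 = (-1380223 - 65395) - 306300 = -1445618 - 306300 = -1751918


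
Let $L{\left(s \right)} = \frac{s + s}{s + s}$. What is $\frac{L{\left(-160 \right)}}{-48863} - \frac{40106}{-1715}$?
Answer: $\frac{1959697763}{83800045} \approx 23.385$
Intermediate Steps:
$L{\left(s \right)} = 1$ ($L{\left(s \right)} = \frac{2 s}{2 s} = 2 s \frac{1}{2 s} = 1$)
$\frac{L{\left(-160 \right)}}{-48863} - \frac{40106}{-1715} = 1 \frac{1}{-48863} - \frac{40106}{-1715} = 1 \left(- \frac{1}{48863}\right) - - \frac{40106}{1715} = - \frac{1}{48863} + \frac{40106}{1715} = \frac{1959697763}{83800045}$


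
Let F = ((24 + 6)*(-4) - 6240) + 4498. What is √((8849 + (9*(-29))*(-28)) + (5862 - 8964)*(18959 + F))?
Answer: I*√53018737 ≈ 7281.4*I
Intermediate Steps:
F = -1862 (F = (30*(-4) - 6240) + 4498 = (-120 - 6240) + 4498 = -6360 + 4498 = -1862)
√((8849 + (9*(-29))*(-28)) + (5862 - 8964)*(18959 + F)) = √((8849 + (9*(-29))*(-28)) + (5862 - 8964)*(18959 - 1862)) = √((8849 - 261*(-28)) - 3102*17097) = √((8849 + 7308) - 53034894) = √(16157 - 53034894) = √(-53018737) = I*√53018737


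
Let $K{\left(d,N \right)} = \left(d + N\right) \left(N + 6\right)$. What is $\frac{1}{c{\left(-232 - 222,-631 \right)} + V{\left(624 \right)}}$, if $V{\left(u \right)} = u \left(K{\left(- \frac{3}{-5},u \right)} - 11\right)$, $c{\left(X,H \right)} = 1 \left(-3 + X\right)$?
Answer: $\frac{1}{245535431} \approx 4.0727 \cdot 10^{-9}$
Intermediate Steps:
$K{\left(d,N \right)} = \left(6 + N\right) \left(N + d\right)$ ($K{\left(d,N \right)} = \left(N + d\right) \left(6 + N\right) = \left(6 + N\right) \left(N + d\right)$)
$c{\left(X,H \right)} = -3 + X$
$V{\left(u \right)} = u \left(- \frac{37}{5} + u^{2} + \frac{33 u}{5}\right)$ ($V{\left(u \right)} = u \left(\left(u^{2} + 6 u + 6 \left(- \frac{3}{-5}\right) + u \left(- \frac{3}{-5}\right)\right) - 11\right) = u \left(\left(u^{2} + 6 u + 6 \left(\left(-3\right) \left(- \frac{1}{5}\right)\right) + u \left(\left(-3\right) \left(- \frac{1}{5}\right)\right)\right) - 11\right) = u \left(\left(u^{2} + 6 u + 6 \cdot \frac{3}{5} + u \frac{3}{5}\right) - 11\right) = u \left(\left(u^{2} + 6 u + \frac{18}{5} + \frac{3 u}{5}\right) - 11\right) = u \left(\left(\frac{18}{5} + u^{2} + \frac{33 u}{5}\right) - 11\right) = u \left(- \frac{37}{5} + u^{2} + \frac{33 u}{5}\right)$)
$\frac{1}{c{\left(-232 - 222,-631 \right)} + V{\left(624 \right)}} = \frac{1}{\left(-3 - 454\right) + \frac{1}{5} \cdot 624 \left(-37 + 5 \cdot 624^{2} + 33 \cdot 624\right)} = \frac{1}{\left(-3 - 454\right) + \frac{1}{5} \cdot 624 \left(-37 + 5 \cdot 389376 + 20592\right)} = \frac{1}{-457 + \frac{1}{5} \cdot 624 \left(-37 + 1946880 + 20592\right)} = \frac{1}{-457 + \frac{1}{5} \cdot 624 \cdot 1967435} = \frac{1}{-457 + 245535888} = \frac{1}{245535431}$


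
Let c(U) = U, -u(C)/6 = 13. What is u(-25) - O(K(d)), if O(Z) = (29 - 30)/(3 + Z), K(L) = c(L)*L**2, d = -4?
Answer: -4759/61 ≈ -78.016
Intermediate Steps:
u(C) = -78 (u(C) = -6*13 = -78)
K(L) = L**3 (K(L) = L*L**2 = L**3)
O(Z) = -1/(3 + Z)
u(-25) - O(K(d)) = -78 - (-1)/(3 + (-4)**3) = -78 - (-1)/(3 - 64) = -78 - (-1)/(-61) = -78 - (-1)*(-1)/61 = -78 - 1*1/61 = -78 - 1/61 = -4759/61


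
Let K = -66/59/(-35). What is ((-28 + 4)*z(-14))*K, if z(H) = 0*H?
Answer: 0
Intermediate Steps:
z(H) = 0
K = 66/2065 (K = -66*1/59*(-1/35) = -66/59*(-1/35) = 66/2065 ≈ 0.031961)
((-28 + 4)*z(-14))*K = ((-28 + 4)*0)*(66/2065) = -24*0*(66/2065) = 0*(66/2065) = 0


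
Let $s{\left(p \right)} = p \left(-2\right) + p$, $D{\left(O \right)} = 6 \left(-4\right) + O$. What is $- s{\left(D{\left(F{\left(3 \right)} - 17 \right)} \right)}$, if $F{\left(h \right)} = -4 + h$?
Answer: $-42$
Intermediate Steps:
$D{\left(O \right)} = -24 + O$
$s{\left(p \right)} = - p$ ($s{\left(p \right)} = - 2 p + p = - p$)
$- s{\left(D{\left(F{\left(3 \right)} - 17 \right)} \right)} = - \left(-1\right) \left(-24 + \left(\left(-4 + 3\right) - 17\right)\right) = - \left(-1\right) \left(-24 - 18\right) = - \left(-1\right) \left(-42\right) = \left(-1\right) 42 = -42$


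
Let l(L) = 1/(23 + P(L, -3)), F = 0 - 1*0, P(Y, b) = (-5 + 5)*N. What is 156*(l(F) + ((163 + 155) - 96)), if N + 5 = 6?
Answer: 796692/23 ≈ 34639.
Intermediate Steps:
N = 1 (N = -5 + 6 = 1)
P(Y, b) = 0 (P(Y, b) = (-5 + 5)*1 = 0*1 = 0)
F = 0 (F = 0 + 0 = 0)
l(L) = 1/23 (l(L) = 1/(23 + 0) = 1/23)
156*(l(F) + ((163 + 155) - 96)) = 156*(1/23 + ((163 + 155) - 96)) = 156*(1/23 + (318 - 96)) = 156*(1/23 + 222) = 156*(5107/23) = 796692/23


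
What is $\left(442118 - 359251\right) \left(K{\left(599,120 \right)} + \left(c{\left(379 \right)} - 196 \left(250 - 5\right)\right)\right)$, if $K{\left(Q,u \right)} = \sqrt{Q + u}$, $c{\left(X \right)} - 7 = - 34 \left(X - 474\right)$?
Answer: $-3711032861 + 82867 \sqrt{719} \approx -3.7088 \cdot 10^{9}$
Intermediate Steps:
$c{\left(X \right)} = 16123 - 34 X$ ($c{\left(X \right)} = 7 - 34 \left(X - 474\right) = 7 - 34 \left(-474 + X\right) = 7 - \left(-16116 + 34 X\right) = 16123 - 34 X$)
$\left(442118 - 359251\right) \left(K{\left(599,120 \right)} + \left(c{\left(379 \right)} - 196 \left(250 - 5\right)\right)\right) = \left(442118 - 359251\right) \left(\sqrt{599 + 120} + \left(\left(16123 - 12886\right) - 196 \left(250 - 5\right)\right)\right) = 82867 \left(\sqrt{719} + \left(\left(16123 - 12886\right) - 48020\right)\right) = 82867 \left(\sqrt{719} + \left(3237 - 48020\right)\right) = 82867 \left(\sqrt{719} - 44783\right) = 82867 \left(-44783 + \sqrt{719}\right) = -3711032861 + 82867 \sqrt{719}$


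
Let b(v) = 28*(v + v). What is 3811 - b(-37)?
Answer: 5883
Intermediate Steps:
b(v) = 56*v (b(v) = 28*(2*v) = 56*v)
3811 - b(-37) = 3811 - 56*(-37) = 3811 - 1*(-2072) = 3811 + 2072 = 5883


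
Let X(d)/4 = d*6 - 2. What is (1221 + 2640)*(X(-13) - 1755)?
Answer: -8011575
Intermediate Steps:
X(d) = -8 + 24*d (X(d) = 4*(d*6 - 2) = 4*(6*d - 2) = 4*(-2 + 6*d) = -8 + 24*d)
(1221 + 2640)*(X(-13) - 1755) = (1221 + 2640)*((-8 + 24*(-13)) - 1755) = 3861*((-8 - 312) - 1755) = 3861*(-320 - 1755) = 3861*(-2075) = -8011575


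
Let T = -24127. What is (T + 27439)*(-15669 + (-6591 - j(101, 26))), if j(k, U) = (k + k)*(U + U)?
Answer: -108514368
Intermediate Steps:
j(k, U) = 4*U*k (j(k, U) = (2*k)*(2*U) = 4*U*k)
(T + 27439)*(-15669 + (-6591 - j(101, 26))) = (-24127 + 27439)*(-15669 + (-6591 - 4*26*101)) = 3312*(-15669 + (-6591 - 1*10504)) = 3312*(-15669 + (-6591 - 10504)) = 3312*(-15669 - 17095) = 3312*(-32764) = -108514368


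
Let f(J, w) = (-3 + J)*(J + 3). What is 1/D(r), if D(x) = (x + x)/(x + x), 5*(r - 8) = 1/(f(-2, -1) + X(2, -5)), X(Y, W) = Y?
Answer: 1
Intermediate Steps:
f(J, w) = (-3 + J)*(3 + J)
r = 119/15 (r = 8 + 1/(5*((-9 + (-2)²) + 2)) = 8 + 1/(5*((-9 + 4) + 2)) = 8 + 1/(5*(-5 + 2)) = 8 + (⅕)/(-3) = 8 + (⅕)*(-⅓) = 8 - 1/15 = 119/15 ≈ 7.9333)
D(x) = 1 (D(x) = (2*x)/((2*x)) = (2*x)*(1/(2*x)) = 1)
1/D(r) = 1/1 = 1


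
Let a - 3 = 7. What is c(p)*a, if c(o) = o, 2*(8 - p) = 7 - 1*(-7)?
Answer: 10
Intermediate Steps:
p = 1 (p = 8 - (7 - 1*(-7))/2 = 8 - (7 + 7)/2 = 8 - 1/2*14 = 8 - 7 = 1)
a = 10 (a = 3 + 7 = 10)
c(p)*a = 1*10 = 10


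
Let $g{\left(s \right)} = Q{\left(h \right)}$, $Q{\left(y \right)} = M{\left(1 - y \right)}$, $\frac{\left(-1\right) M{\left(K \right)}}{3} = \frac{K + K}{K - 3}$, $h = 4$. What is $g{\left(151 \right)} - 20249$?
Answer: $-20252$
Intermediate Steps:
$M{\left(K \right)} = - \frac{6 K}{-3 + K}$ ($M{\left(K \right)} = - 3 \frac{K + K}{K - 3} = - 3 \frac{2 K}{-3 + K} = - \frac{6 K}{-3 + K}$)
$Q{\left(y \right)} = - \frac{6 \left(1 - y\right)}{-2 - y}$ ($Q{\left(y \right)} = - \frac{6 \left(1 - y\right)}{-3 - \left(-1 + y\right)} = - \frac{6 \left(1 - y\right)}{-2 - y}$)
$g{\left(s \right)} = -3$ ($g{\left(s \right)} = \frac{6 \left(1 - 4\right)}{2 + 4} = \frac{6 \left(1 - 4\right)}{6} = 6 \cdot \frac{1}{6} \left(-3\right) = -3$)
$g{\left(151 \right)} - 20249 = -3 - 20249 = -20252$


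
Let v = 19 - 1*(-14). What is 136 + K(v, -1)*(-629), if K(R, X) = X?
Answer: 765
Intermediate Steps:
v = 33 (v = 19 + 14 = 33)
136 + K(v, -1)*(-629) = 136 - 1*(-629) = 136 + 629 = 765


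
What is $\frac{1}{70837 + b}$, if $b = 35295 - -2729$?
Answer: $\frac{1}{108861} \approx 9.186 \cdot 10^{-6}$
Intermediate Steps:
$b = 38024$ ($b = 35295 + 2729 = 38024$)
$\frac{1}{70837 + b} = \frac{1}{70837 + 38024} = \frac{1}{108861}$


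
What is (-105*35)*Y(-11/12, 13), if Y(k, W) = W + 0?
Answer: -47775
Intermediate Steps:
Y(k, W) = W
(-105*35)*Y(-11/12, 13) = -105*35*13 = -3675*13 = -47775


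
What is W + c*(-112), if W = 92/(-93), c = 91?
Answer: -947948/93 ≈ -10193.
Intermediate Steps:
W = -92/93 (W = 92*(-1/93) = -92/93 ≈ -0.98925)
W + c*(-112) = -92/93 + 91*(-112) = -92/93 - 10192 = -947948/93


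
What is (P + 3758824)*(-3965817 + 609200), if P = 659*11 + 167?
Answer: -12641825210080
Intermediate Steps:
P = 7416 (P = 7249 + 167 = 7416)
(P + 3758824)*(-3965817 + 609200) = (7416 + 3758824)*(-3965817 + 609200) = 3766240*(-3356617) = -12641825210080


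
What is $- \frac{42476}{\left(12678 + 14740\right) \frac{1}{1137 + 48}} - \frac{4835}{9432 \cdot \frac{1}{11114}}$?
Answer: $- \frac{487022427835}{64651644} \approx -7533.0$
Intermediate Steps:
$- \frac{42476}{\left(12678 + 14740\right) \frac{1}{1137 + 48}} - \frac{4835}{9432 \cdot \frac{1}{11114}} = - \frac{42476}{27418 \cdot \frac{1}{1185}} - \frac{4835}{9432 \cdot \frac{1}{11114}} = - \frac{42476}{27418 \cdot \frac{1}{1185}} - \frac{4835}{\frac{4716}{5557}} = - \frac{42476}{\frac{27418}{1185}} - \frac{26868095}{4716} = \left(-42476\right) \frac{1185}{27418} - \frac{26868095}{4716} = - \frac{25167030}{13709} - \frac{26868095}{4716} = - \frac{487022427835}{64651644}$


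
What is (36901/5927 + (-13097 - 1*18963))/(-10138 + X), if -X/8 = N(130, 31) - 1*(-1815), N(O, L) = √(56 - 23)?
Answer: 2342296942551/1801852013902 - 379965438*√33/900926006951 ≈ 1.2975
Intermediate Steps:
N(O, L) = √33
X = -14520 - 8*√33 (X = -8*(√33 - 1*(-1815)) = -8*(√33 + 1815) = -8*(1815 + √33) = -14520 - 8*√33 ≈ -14566.)
(36901/5927 + (-13097 - 1*18963))/(-10138 + X) = (36901/5927 + (-13097 - 1*18963))/(-10138 + (-14520 - 8*√33)) = (36901*(1/5927) + (-13097 - 18963))/(-24658 - 8*√33) = (36901/5927 - 32060)/(-24658 - 8*√33) = -189982719/(5927*(-24658 - 8*√33))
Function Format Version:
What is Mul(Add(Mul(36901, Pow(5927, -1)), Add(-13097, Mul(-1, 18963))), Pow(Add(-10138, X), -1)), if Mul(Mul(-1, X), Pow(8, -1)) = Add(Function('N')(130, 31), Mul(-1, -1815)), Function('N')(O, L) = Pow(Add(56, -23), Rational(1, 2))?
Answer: Add(Rational(2342296942551, 1801852013902), Mul(Rational(-379965438, 900926006951), Pow(33, Rational(1, 2)))) ≈ 1.2975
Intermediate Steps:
Function('N')(O, L) = Pow(33, Rational(1, 2))
X = Add(-14520, Mul(-8, Pow(33, Rational(1, 2)))) (X = Mul(-8, Add(Pow(33, Rational(1, 2)), Mul(-1, -1815))) = Mul(-8, Add(Pow(33, Rational(1, 2)), 1815)) = Mul(-8, Add(1815, Pow(33, Rational(1, 2)))) = Add(-14520, Mul(-8, Pow(33, Rational(1, 2)))) ≈ -14566.)
Mul(Add(Mul(36901, Pow(5927, -1)), Add(-13097, Mul(-1, 18963))), Pow(Add(-10138, X), -1)) = Mul(Add(Mul(36901, Pow(5927, -1)), Add(-13097, Mul(-1, 18963))), Pow(Add(-10138, Add(-14520, Mul(-8, Pow(33, Rational(1, 2))))), -1)) = Mul(Add(Mul(36901, Rational(1, 5927)), Add(-13097, -18963)), Pow(Add(-24658, Mul(-8, Pow(33, Rational(1, 2)))), -1)) = Mul(Add(Rational(36901, 5927), -32060), Pow(Add(-24658, Mul(-8, Pow(33, Rational(1, 2)))), -1)) = Mul(Rational(-189982719, 5927), Pow(Add(-24658, Mul(-8, Pow(33, Rational(1, 2)))), -1))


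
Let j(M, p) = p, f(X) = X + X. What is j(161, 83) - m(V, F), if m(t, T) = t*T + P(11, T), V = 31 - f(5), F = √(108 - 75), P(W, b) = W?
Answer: 72 - 21*√33 ≈ -48.636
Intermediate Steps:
f(X) = 2*X
F = √33 ≈ 5.7446
V = 21 (V = 31 - 2*5 = 31 - 1*10 = 31 - 10 = 21)
m(t, T) = 11 + T*t (m(t, T) = t*T + 11 = T*t + 11 = 11 + T*t)
j(161, 83) - m(V, F) = 83 - (11 + √33*21) = 83 - (11 + 21*√33) = 83 + (-11 - 21*√33) = 72 - 21*√33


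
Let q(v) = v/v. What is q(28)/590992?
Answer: 1/590992 ≈ 1.6921e-6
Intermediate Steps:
q(v) = 1
q(28)/590992 = 1/590992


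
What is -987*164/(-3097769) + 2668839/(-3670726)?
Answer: -7673273644023/11371061210294 ≈ -0.67481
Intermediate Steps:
-987*164/(-3097769) + 2668839/(-3670726) = -161868*(-1/3097769) + 2668839*(-1/3670726) = 161868/3097769 - 2668839/3670726 = -7673273644023/11371061210294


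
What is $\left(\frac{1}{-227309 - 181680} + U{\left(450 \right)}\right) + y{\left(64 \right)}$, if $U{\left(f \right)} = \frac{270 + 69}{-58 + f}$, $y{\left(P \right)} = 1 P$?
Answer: $\frac{1485623273}{22903384} \approx 64.865$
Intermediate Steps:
$y{\left(P \right)} = P$
$U{\left(f \right)} = \frac{339}{-58 + f}$
$\left(\frac{1}{-227309 - 181680} + U{\left(450 \right)}\right) + y{\left(64 \right)} = \left(\frac{1}{-227309 - 181680} + \frac{339}{-58 + 450}\right) + 64 = \left(\frac{1}{-408989} + \frac{339}{392}\right) + 64 = \left(- \frac{1}{408989} + 339 \cdot \frac{1}{392}\right) + 64 = \left(- \frac{1}{408989} + \frac{339}{392}\right) + 64 = \frac{19806697}{22903384} + 64 = \frac{1485623273}{22903384}$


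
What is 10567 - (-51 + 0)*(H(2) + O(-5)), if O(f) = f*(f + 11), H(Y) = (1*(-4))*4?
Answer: 8221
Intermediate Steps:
H(Y) = -16 (H(Y) = -4*4 = -16)
O(f) = f*(11 + f)
10567 - (-51 + 0)*(H(2) + O(-5)) = 10567 - (-51 + 0)*(-16 - 5*(11 - 5)) = 10567 - (-51)*(-16 - 5*6) = 10567 - (-51)*(-16 - 30) = 10567 - (-51)*(-46) = 10567 - 1*2346 = 10567 - 2346 = 8221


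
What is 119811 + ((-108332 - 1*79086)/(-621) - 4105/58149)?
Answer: 481926023344/4012281 ≈ 1.2011e+5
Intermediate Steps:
119811 + ((-108332 - 1*79086)/(-621) - 4105/58149) = 119811 + ((-108332 - 79086)*(-1/621) - 4105*1/58149) = 119811 + (-187418*(-1/621) - 4105/58149) = 119811 + (187418/621 - 4105/58149) = 119811 + 1210624453/4012281 = 481926023344/4012281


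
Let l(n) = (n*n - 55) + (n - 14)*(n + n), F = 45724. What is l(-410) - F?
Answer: 470001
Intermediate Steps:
l(n) = -55 + n² + 2*n*(-14 + n) (l(n) = (n² - 55) + (-14 + n)*(2*n) = (-55 + n²) + 2*n*(-14 + n) = -55 + n² + 2*n*(-14 + n))
l(-410) - F = (-55 - 28*(-410) + 3*(-410)²) - 1*45724 = (-55 + 11480 + 3*168100) - 45724 = (-55 + 11480 + 504300) - 45724 = 515725 - 45724 = 470001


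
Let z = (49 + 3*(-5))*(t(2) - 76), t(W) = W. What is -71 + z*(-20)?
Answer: 50249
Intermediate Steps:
z = -2516 (z = (49 + 3*(-5))*(2 - 76) = (49 - 15)*(-74) = 34*(-74) = -2516)
-71 + z*(-20) = -71 - 2516*(-20) = -71 + 50320 = 50249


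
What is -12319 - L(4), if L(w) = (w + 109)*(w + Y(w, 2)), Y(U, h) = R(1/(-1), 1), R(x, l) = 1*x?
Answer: -12658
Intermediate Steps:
R(x, l) = x
Y(U, h) = -1 (Y(U, h) = 1/(-1) = 1*(-1) = -1)
L(w) = (-1 + w)*(109 + w) (L(w) = (w + 109)*(w - 1) = (109 + w)*(-1 + w) = (-1 + w)*(109 + w))
-12319 - L(4) = -12319 - (-109 + 4**2 + 108*4) = -12319 - (-109 + 16 + 432) = -12319 - 1*339 = -12319 - 339 = -12658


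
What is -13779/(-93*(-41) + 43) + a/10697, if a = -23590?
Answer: -238357003/41247632 ≈ -5.7787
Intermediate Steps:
-13779/(-93*(-41) + 43) + a/10697 = -13779/(-93*(-41) + 43) - 23590/10697 = -13779/(3813 + 43) - 23590*1/10697 = -13779/3856 - 23590/10697 = -238357003/41247632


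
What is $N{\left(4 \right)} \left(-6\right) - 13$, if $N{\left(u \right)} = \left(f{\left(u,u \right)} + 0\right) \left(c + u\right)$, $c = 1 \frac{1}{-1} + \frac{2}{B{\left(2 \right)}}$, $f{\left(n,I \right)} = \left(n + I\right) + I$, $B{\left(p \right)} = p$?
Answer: $-301$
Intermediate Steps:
$f{\left(n,I \right)} = n + 2 I$ ($f{\left(n,I \right)} = \left(I + n\right) + I = n + 2 I$)
$c = 0$ ($c = 1 \frac{1}{-1} + \frac{2}{2} = 1 \left(-1\right) + 2 \cdot \frac{1}{2} = -1 + 1 = 0$)
$N{\left(u \right)} = 3 u^{2}$ ($N{\left(u \right)} = \left(\left(u + 2 u\right) + 0\right) \left(0 + u\right) = \left(3 u + 0\right) u = 3 u u = 3 u^{2}$)
$N{\left(4 \right)} \left(-6\right) - 13 = 3 \cdot 4^{2} \left(-6\right) - 13 = 3 \cdot 16 \left(-6\right) - 13 = 48 \left(-6\right) - 13 = -288 - 13 = -301$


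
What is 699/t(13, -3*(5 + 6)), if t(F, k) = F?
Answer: 699/13 ≈ 53.769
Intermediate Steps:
699/t(13, -3*(5 + 6)) = 699/13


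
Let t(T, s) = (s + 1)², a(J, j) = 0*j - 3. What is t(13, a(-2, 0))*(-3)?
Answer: -12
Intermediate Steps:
a(J, j) = -3 (a(J, j) = 0 - 3 = -3)
t(T, s) = (1 + s)²
t(13, a(-2, 0))*(-3) = (1 - 3)²*(-3) = (-2)²*(-3) = 4*(-3) = -12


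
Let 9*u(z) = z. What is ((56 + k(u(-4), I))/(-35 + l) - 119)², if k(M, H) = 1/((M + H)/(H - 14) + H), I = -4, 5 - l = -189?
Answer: 32890695271681/2336368896 ≈ 14078.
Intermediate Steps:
l = 194 (l = 5 - 1*(-189) = 5 + 189 = 194)
u(z) = z/9
k(M, H) = 1/(H + (H + M)/(-14 + H)) (k(M, H) = 1/((H + M)/(-14 + H) + H) = 1/(H + (H + M)/(-14 + H)))
((56 + k(u(-4), I))/(-35 + l) - 119)² = ((56 + (-14 - 4)/((⅑)*(-4) + (-4)² - 13*(-4)))/(-35 + 194) - 119)² = ((56 - 18/(-4/9 + 16 + 52))/159 - 119)² = ((56 - 18/(608/9))*(1/159) - 119)² = ((56 + (9/608)*(-18))*(1/159) - 119)² = ((56 - 81/304)*(1/159) - 119)² = ((16943/304)*(1/159) - 119)² = (16943/48336 - 119)² = (-5735041/48336)² = 32890695271681/2336368896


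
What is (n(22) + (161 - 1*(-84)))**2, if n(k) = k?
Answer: 71289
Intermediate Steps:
(n(22) + (161 - 1*(-84)))**2 = (22 + (161 - 1*(-84)))**2 = (22 + (161 + 84))**2 = (22 + 245)**2 = 267**2 = 71289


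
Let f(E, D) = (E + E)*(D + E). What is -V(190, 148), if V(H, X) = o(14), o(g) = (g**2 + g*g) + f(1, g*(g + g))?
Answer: -1178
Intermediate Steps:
f(E, D) = 2*E*(D + E) (f(E, D) = (2*E)*(D + E) = 2*E*(D + E))
o(g) = 2 + 6*g**2 (o(g) = (g**2 + g*g) + 2*1*(g*(g + g) + 1) = (g**2 + g**2) + 2*1*(g*(2*g) + 1) = 2*g**2 + 2*1*(2*g**2 + 1) = 2*g**2 + 2*1*(1 + 2*g**2) = 2*g**2 + (2 + 4*g**2) = 2 + 6*g**2)
V(H, X) = 1178 (V(H, X) = 2 + 6*14**2 = 2 + 6*196 = 2 + 1176 = 1178)
-V(190, 148) = -1*1178 = -1178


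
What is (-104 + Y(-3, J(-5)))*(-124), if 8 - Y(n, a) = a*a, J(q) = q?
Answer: 15004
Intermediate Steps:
Y(n, a) = 8 - a² (Y(n, a) = 8 - a*a = 8 - a²)
(-104 + Y(-3, J(-5)))*(-124) = (-104 + (8 - 1*(-5)²))*(-124) = (-104 + (8 - 1*25))*(-124) = (-104 + (8 - 25))*(-124) = (-104 - 17)*(-124) = -121*(-124) = 15004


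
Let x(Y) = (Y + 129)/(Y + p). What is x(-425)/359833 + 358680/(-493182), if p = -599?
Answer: -2753381501431/3785880716928 ≈ -0.72728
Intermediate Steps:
x(Y) = (129 + Y)/(-599 + Y) (x(Y) = (Y + 129)/(Y - 599) = (129 + Y)/(-599 + Y))
x(-425)/359833 + 358680/(-493182) = ((129 - 425)/(-599 - 425))/359833 + 358680/(-493182) = (-296/(-1024))*(1/359833) + 358680*(-1/493182) = -1/1024*(-296)*(1/359833) - 59780/82197 = (37/128)*(1/359833) - 59780/82197 = 37/46058624 - 59780/82197 = -2753381501431/3785880716928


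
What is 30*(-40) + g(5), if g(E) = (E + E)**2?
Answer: -1100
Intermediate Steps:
g(E) = 4*E**2 (g(E) = (2*E)**2 = 4*E**2)
30*(-40) + g(5) = 30*(-40) + 4*5**2 = -1200 + 4*25 = -1200 + 100 = -1100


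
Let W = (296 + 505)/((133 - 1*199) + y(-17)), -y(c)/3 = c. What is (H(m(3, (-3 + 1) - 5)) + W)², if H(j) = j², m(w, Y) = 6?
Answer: 7569/25 ≈ 302.76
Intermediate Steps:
y(c) = -3*c
W = -267/5 (W = (296 + 505)/((133 - 1*199) - 3*(-17)) = 801/((133 - 199) + 51) = 801/(-66 + 51) = 801/(-15) = 801*(-1/15) = -267/5 ≈ -53.400)
(H(m(3, (-3 + 1) - 5)) + W)² = (6² - 267/5)² = (36 - 267/5)² = (-87/5)² = 7569/25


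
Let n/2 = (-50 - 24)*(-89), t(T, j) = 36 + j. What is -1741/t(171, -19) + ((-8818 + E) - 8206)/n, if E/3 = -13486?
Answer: -11954823/111962 ≈ -106.78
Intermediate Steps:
E = -40458 (E = 3*(-13486) = -40458)
n = 13172 (n = 2*((-50 - 24)*(-89)) = 2*(-74*(-89)) = 2*6586 = 13172)
-1741/t(171, -19) + ((-8818 + E) - 8206)/n = -1741/(36 - 19) + ((-8818 - 40458) - 8206)/13172 = -1741/17 + (-49276 - 8206)*(1/13172) = -1741*1/17 - 57482*1/13172 = -1741/17 - 28741/6586 = -11954823/111962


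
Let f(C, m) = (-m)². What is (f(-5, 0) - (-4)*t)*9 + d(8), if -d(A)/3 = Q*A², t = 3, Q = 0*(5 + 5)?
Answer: 108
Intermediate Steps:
Q = 0 (Q = 0*10 = 0)
f(C, m) = m²
d(A) = 0 (d(A) = -0*A² = -3*0 = 0)
(f(-5, 0) - (-4)*t)*9 + d(8) = (0² - (-4)*3)*9 + 0 = (0 - 1*(-12))*9 + 0 = (0 + 12)*9 + 0 = 12*9 + 0 = 108 + 0 = 108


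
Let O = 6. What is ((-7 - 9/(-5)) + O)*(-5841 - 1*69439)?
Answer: -60224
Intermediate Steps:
((-7 - 9/(-5)) + O)*(-5841 - 1*69439) = ((-7 - 9/(-5)) + 6)*(-5841 - 1*69439) = ((-7 - 9*(-1)/5) + 6)*(-5841 - 69439) = ((-7 - 1*(-9/5)) + 6)*(-75280) = ((-7 + 9/5) + 6)*(-75280) = (-26/5 + 6)*(-75280) = (⅘)*(-75280) = -60224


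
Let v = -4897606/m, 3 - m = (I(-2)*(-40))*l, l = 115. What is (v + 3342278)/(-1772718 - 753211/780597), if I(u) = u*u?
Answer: -6858441710194788/3637955269298053 ≈ -1.8852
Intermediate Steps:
I(u) = u²
m = 18403 (m = 3 - (-2)²*(-40)*115 = 3 - 4*(-40)*115 = 3 - (-160)*115 = 3 - 1*(-18400) = 3 + 18400 = 18403)
v = -699658/2629 (v = -4897606/18403 = -4897606*1/18403 = -699658/2629 ≈ -266.13)
(v + 3342278)/(-1772718 - 753211/780597) = (-699658/2629 + 3342278)/(-1772718 - 753211/780597) = 8786149204/(2629*(-1772718 - 753211*1/780597)) = 8786149204/(2629*(-1772718 - 753211/780597)) = 8786149204/(2629*(-1383779105857/780597)) = (8786149204/2629)*(-780597/1383779105857) = -6858441710194788/3637955269298053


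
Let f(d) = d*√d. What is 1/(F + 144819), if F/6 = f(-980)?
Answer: 16091/6095050529 + 27440*I*√5/18285151587 ≈ 2.64e-6 + 3.3556e-6*I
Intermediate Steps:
f(d) = d^(3/2)
F = -82320*I*√5 (F = 6*(-980)^(3/2) = 6*(-13720*I*√5) = -82320*I*√5 ≈ -1.8407e+5*I)
1/(F + 144819) = 1/(-82320*I*√5 + 144819) = 1/(144819 - 82320*I*√5)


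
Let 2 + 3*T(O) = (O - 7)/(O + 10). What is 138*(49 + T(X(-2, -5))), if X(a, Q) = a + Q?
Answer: 19366/3 ≈ 6455.3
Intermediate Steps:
X(a, Q) = Q + a
T(O) = -⅔ + (-7 + O)/(3*(10 + O)) (T(O) = -⅔ + ((O - 7)/(O + 10))/3 = -⅔ + ((-7 + O)/(10 + O))/3 = -⅔ + (-7 + O)/(3*(10 + O)))
138*(49 + T(X(-2, -5))) = 138*(49 + (-27 - (-5 - 2))/(3*(10 + (-5 - 2)))) = 138*(49 + (-27 - 1*(-7))/(3*(10 - 7))) = 138*(49 + (⅓)*(-27 + 7)/3) = 138*(49 + (⅓)*(⅓)*(-20)) = 138*(49 - 20/9) = 138*(421/9) = 19366/3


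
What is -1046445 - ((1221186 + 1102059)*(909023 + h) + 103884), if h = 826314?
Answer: -4031614158894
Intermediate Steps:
-1046445 - ((1221186 + 1102059)*(909023 + h) + 103884) = -1046445 - ((1221186 + 1102059)*(909023 + 826314) + 103884) = -1046445 - (2323245*1735337 + 103884) = -1046445 - (4031613008565 + 103884) = -1046445 - 1*4031613112449 = -1046445 - 4031613112449 = -4031614158894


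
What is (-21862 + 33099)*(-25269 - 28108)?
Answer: -599797349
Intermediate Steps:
(-21862 + 33099)*(-25269 - 28108) = 11237*(-53377) = -599797349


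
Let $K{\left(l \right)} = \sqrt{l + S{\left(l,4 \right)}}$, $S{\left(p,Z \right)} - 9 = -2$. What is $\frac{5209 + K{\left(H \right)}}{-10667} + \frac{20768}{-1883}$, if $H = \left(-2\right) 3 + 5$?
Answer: $- \frac{231340803}{20085961} - \frac{\sqrt{6}}{10667} \approx -11.518$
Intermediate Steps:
$S{\left(p,Z \right)} = 7$ ($S{\left(p,Z \right)} = 9 - 2 = 7$)
$H = -1$ ($H = -6 + 5 = -1$)
$K{\left(l \right)} = \sqrt{7 + l}$ ($K{\left(l \right)} = \sqrt{l + 7} = \sqrt{7 + l}$)
$\frac{5209 + K{\left(H \right)}}{-10667} + \frac{20768}{-1883} = \frac{5209 + \sqrt{7 - 1}}{-10667} + \frac{20768}{-1883} = \left(5209 + \sqrt{6}\right) \left(- \frac{1}{10667}\right) + 20768 \left(- \frac{1}{1883}\right) = \left(- \frac{5209}{10667} - \frac{\sqrt{6}}{10667}\right) - \frac{20768}{1883} = - \frac{231340803}{20085961} - \frac{\sqrt{6}}{10667}$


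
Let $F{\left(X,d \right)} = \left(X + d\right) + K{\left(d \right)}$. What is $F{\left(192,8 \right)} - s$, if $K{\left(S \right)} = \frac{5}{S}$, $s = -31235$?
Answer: $\frac{251485}{8} \approx 31436.0$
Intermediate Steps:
$F{\left(X,d \right)} = X + d + \frac{5}{d}$ ($F{\left(X,d \right)} = \left(X + d\right) + \frac{5}{d} = X + d + \frac{5}{d}$)
$F{\left(192,8 \right)} - s = \left(192 + 8 + \frac{5}{8}\right) - -31235 = \left(192 + 8 + 5 \cdot \frac{1}{8}\right) + 31235 = \left(192 + 8 + \frac{5}{8}\right) + 31235 = \frac{1605}{8} + 31235 = \frac{251485}{8}$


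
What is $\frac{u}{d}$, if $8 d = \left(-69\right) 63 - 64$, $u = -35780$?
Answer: $\frac{286240}{4411} \approx 64.892$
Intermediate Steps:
$d = - \frac{4411}{8}$ ($d = \frac{\left(-69\right) 63 - 64}{8} = \frac{-4347 - 64}{8} = \frac{1}{8} \left(-4411\right) = - \frac{4411}{8} \approx -551.38$)
$\frac{u}{d} = - \frac{35780}{- \frac{4411}{8}} = \left(-35780\right) \left(- \frac{8}{4411}\right) = \frac{286240}{4411}$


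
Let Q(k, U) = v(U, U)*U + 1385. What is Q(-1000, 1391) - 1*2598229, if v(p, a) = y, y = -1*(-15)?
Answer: -2575979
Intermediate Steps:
y = 15
v(p, a) = 15
Q(k, U) = 1385 + 15*U (Q(k, U) = 15*U + 1385 = 1385 + 15*U)
Q(-1000, 1391) - 1*2598229 = (1385 + 15*1391) - 1*2598229 = (1385 + 20865) - 2598229 = 22250 - 2598229 = -2575979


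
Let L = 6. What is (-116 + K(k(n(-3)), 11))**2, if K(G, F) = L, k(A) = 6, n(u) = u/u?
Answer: 12100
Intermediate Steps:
n(u) = 1
K(G, F) = 6
(-116 + K(k(n(-3)), 11))**2 = (-116 + 6)**2 = (-110)**2 = 12100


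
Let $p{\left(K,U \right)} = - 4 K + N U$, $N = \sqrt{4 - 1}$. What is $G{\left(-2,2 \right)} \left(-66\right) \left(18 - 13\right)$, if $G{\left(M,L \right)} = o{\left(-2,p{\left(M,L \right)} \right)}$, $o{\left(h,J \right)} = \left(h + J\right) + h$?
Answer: $-1320 - 660 \sqrt{3} \approx -2463.2$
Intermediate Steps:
$N = \sqrt{3} \approx 1.732$
$p{\left(K,U \right)} = - 4 K + U \sqrt{3}$ ($p{\left(K,U \right)} = - 4 K + \sqrt{3} U = - 4 K + U \sqrt{3}$)
$o{\left(h,J \right)} = J + 2 h$ ($o{\left(h,J \right)} = \left(J + h\right) + h = J + 2 h$)
$G{\left(M,L \right)} = -4 - 4 M + L \sqrt{3}$ ($G{\left(M,L \right)} = \left(- 4 M + L \sqrt{3}\right) + 2 \left(-2\right) = \left(- 4 M + L \sqrt{3}\right) - 4 = -4 - 4 M + L \sqrt{3}$)
$G{\left(-2,2 \right)} \left(-66\right) \left(18 - 13\right) = \left(-4 - -8 + 2 \sqrt{3}\right) \left(-66\right) \left(18 - 13\right) = \left(-4 + 8 + 2 \sqrt{3}\right) \left(-66\right) 5 = \left(4 + 2 \sqrt{3}\right) \left(-66\right) 5 = \left(-264 - 132 \sqrt{3}\right) 5 = -1320 - 660 \sqrt{3}$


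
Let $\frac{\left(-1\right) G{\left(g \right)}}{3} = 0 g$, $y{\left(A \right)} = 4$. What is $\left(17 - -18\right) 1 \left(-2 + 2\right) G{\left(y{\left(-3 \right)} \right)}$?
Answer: $0$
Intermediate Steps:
$G{\left(g \right)} = 0$ ($G{\left(g \right)} = - 3 \cdot 0 g = \left(-3\right) 0 = 0$)
$\left(17 - -18\right) 1 \left(-2 + 2\right) G{\left(y{\left(-3 \right)} \right)} = \left(17 - -18\right) 1 \left(-2 + 2\right) 0 = \left(17 + 18\right) 1 \cdot 0 \cdot 0 = 35 \cdot 0 \cdot 0 = 0 \cdot 0 = 0$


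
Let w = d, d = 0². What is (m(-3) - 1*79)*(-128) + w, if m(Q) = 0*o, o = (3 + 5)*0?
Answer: 10112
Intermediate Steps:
o = 0 (o = 8*0 = 0)
m(Q) = 0 (m(Q) = 0*0 = 0)
d = 0
w = 0
(m(-3) - 1*79)*(-128) + w = (0 - 1*79)*(-128) + 0 = (0 - 79)*(-128) + 0 = -79*(-128) + 0 = 10112 + 0 = 10112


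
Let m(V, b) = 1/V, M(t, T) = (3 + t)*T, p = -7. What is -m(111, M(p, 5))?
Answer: -1/111 ≈ -0.0090090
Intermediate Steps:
M(t, T) = T*(3 + t)
-m(111, M(p, 5)) = -1/111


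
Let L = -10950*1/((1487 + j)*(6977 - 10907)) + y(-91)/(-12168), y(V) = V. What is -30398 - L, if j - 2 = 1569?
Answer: -5699014478785/187479864 ≈ -30398.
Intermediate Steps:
j = 1571 (j = 2 + 1569 = 1571)
L = 1572913/187479864 (L = -10950*1/((1487 + 1571)*(6977 - 10907)) - 91/(-12168) = -10950/(3058*(-3930)) - 91*(-1/12168) = -10950/(-12017940) + 7/936 = -10950*(-1/12017940) + 7/936 = 365/400598 + 7/936 = 1572913/187479864 ≈ 0.0083898)
-30398 - L = -30398 - 1*1572913/187479864 = -30398 - 1572913/187479864 = -5699014478785/187479864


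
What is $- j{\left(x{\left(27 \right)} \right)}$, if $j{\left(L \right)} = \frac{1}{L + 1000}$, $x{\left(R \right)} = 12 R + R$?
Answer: $- \frac{1}{1351} \approx -0.00074019$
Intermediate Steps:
$x{\left(R \right)} = 13 R$
$j{\left(L \right)} = \frac{1}{1000 + L}$
$- j{\left(x{\left(27 \right)} \right)} = - \frac{1}{1000 + 13 \cdot 27} = - \frac{1}{1000 + 351} = - \frac{1}{1351}$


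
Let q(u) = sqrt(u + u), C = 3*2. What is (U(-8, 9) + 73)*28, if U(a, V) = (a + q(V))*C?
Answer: 700 + 504*sqrt(2) ≈ 1412.8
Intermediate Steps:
C = 6
q(u) = sqrt(2)*sqrt(u) (q(u) = sqrt(2*u) = sqrt(2)*sqrt(u))
U(a, V) = 6*a + 6*sqrt(2)*sqrt(V) (U(a, V) = (a + sqrt(2)*sqrt(V))*6 = 6*a + 6*sqrt(2)*sqrt(V))
(U(-8, 9) + 73)*28 = ((6*(-8) + 6*sqrt(2)*sqrt(9)) + 73)*28 = ((-48 + 6*sqrt(2)*3) + 73)*28 = ((-48 + 18*sqrt(2)) + 73)*28 = (25 + 18*sqrt(2))*28 = 700 + 504*sqrt(2)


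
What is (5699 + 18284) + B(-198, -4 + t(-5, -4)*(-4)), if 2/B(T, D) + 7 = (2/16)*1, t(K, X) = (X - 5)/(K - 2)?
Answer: 1319049/55 ≈ 23983.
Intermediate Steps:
t(K, X) = (-5 + X)/(-2 + K)
B(T, D) = -16/55 (B(T, D) = 2/(-7 + (2/16)*1) = 2/(-7 + (2*(1/16))*1) = 2/(-7 + (⅛)*1) = 2/(-7 + ⅛) = 2/(-55/8) = 2*(-8/55) = -16/55)
(5699 + 18284) + B(-198, -4 + t(-5, -4)*(-4)) = (5699 + 18284) - 16/55 = 23983 - 16/55 = 1319049/55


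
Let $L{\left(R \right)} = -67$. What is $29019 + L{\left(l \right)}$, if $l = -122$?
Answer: $28952$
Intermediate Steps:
$29019 + L{\left(l \right)} = 29019 - 67 = 28952$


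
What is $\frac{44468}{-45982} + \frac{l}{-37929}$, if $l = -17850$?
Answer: $- \frac{144308012}{290675213} \approx -0.49646$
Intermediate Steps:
$\frac{44468}{-45982} + \frac{l}{-37929} = \frac{44468}{-45982} - \frac{17850}{-37929} = 44468 \left(- \frac{1}{45982}\right) - - \frac{5950}{12643} = - \frac{22234}{22991} + \frac{5950}{12643} = - \frac{144308012}{290675213}$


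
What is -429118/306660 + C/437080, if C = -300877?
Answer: -13991291813/6701747640 ≈ -2.0877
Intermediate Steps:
-429118/306660 + C/437080 = -429118/306660 - 300877/437080 = -429118*1/306660 - 300877*1/437080 = -214559/153330 - 300877/437080 = -13991291813/6701747640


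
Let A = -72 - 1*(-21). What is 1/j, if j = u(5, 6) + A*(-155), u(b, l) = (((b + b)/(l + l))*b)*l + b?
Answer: 1/7935 ≈ 0.00012602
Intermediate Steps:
A = -51 (A = -72 + 21 = -51)
u(b, l) = b + b² (u(b, l) = (((2*b)/((2*l)))*b)*l + b = (((2*b)*(1/(2*l)))*b)*l + b = ((b/l)*b)*l + b = (b²/l)*l + b = b² + b = b + b²)
j = 7935 (j = 5*(1 + 5) - 51*(-155) = 5*6 + 7905 = 30 + 7905 = 7935)
1/j = 1/7935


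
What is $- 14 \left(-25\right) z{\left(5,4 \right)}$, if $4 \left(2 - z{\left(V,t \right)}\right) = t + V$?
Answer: $- \frac{175}{2} \approx -87.5$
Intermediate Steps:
$z{\left(V,t \right)} = 2 - \frac{V}{4} - \frac{t}{4}$ ($z{\left(V,t \right)} = 2 - \frac{t + V}{4} = 2 - \frac{V + t}{4} = 2 - \left(\frac{V}{4} + \frac{t}{4}\right) = 2 - \frac{V}{4} - \frac{t}{4}$)
$- 14 \left(-25\right) z{\left(5,4 \right)} = - 14 \left(-25\right) \left(2 - \frac{5}{4} - 1\right) = - \left(-350\right) \left(2 - \frac{5}{4} - 1\right) = - \frac{\left(-350\right) \left(-1\right)}{4} = \left(-1\right) \frac{175}{2} = - \frac{175}{2}$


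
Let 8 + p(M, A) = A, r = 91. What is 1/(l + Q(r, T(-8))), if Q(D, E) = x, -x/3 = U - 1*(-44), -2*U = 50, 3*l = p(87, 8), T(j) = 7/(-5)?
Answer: -1/57 ≈ -0.017544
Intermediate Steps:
p(M, A) = -8 + A
T(j) = -7/5 (T(j) = 7*(-1/5) = -7/5)
l = 0 (l = (-8 + 8)/3 = (1/3)*0 = 0)
U = -25 (U = -1/2*50 = -25)
x = -57 (x = -3*(-25 - 1*(-44)) = -3*(-25 + 44) = -3*19 = -57)
Q(D, E) = -57
1/(l + Q(r, T(-8))) = 1/(0 - 57) = 1/(-57) = -1/57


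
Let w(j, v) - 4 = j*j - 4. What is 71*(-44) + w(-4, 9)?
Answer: -3108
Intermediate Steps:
w(j, v) = j² (w(j, v) = 4 + (j*j - 4) = 4 + (j² - 4) = 4 + (-4 + j²) = j²)
71*(-44) + w(-4, 9) = 71*(-44) + (-4)² = -3124 + 16 = -3108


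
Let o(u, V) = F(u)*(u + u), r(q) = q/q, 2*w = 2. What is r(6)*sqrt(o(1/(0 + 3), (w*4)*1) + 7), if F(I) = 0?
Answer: sqrt(7) ≈ 2.6458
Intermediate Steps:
w = 1 (w = (1/2)*2 = 1)
r(q) = 1
o(u, V) = 0 (o(u, V) = 0*(u + u) = 0*(2*u) = 0)
r(6)*sqrt(o(1/(0 + 3), (w*4)*1) + 7) = 1*sqrt(0 + 7) = 1*sqrt(7) = sqrt(7)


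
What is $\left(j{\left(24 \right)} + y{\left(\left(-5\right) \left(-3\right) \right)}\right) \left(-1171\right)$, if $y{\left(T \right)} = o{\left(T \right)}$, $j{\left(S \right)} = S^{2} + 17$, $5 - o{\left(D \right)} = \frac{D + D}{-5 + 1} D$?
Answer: $- \frac{1663991}{2} \approx -8.32 \cdot 10^{5}$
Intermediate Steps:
$o{\left(D \right)} = 5 + \frac{D^{2}}{2}$ ($o{\left(D \right)} = 5 - \frac{D + D}{-5 + 1} D = 5 - \frac{2 D}{-4} D = 5 - 2 D \left(- \frac{1}{4}\right) D = 5 - - \frac{D}{2} D = 5 - - \frac{D^{2}}{2} = 5 + \frac{D^{2}}{2}$)
$j{\left(S \right)} = 17 + S^{2}$
$y{\left(T \right)} = 5 + \frac{T^{2}}{2}$
$\left(j{\left(24 \right)} + y{\left(\left(-5\right) \left(-3\right) \right)}\right) \left(-1171\right) = \left(\left(17 + 24^{2}\right) + \left(5 + \frac{\left(\left(-5\right) \left(-3\right)\right)^{2}}{2}\right)\right) \left(-1171\right) = \left(\left(17 + 576\right) + \left(5 + \frac{15^{2}}{2}\right)\right) \left(-1171\right) = \left(593 + \left(5 + \frac{1}{2} \cdot 225\right)\right) \left(-1171\right) = \left(593 + \left(5 + \frac{225}{2}\right)\right) \left(-1171\right) = \left(593 + \frac{235}{2}\right) \left(-1171\right) = \frac{1421}{2} \left(-1171\right) = - \frac{1663991}{2}$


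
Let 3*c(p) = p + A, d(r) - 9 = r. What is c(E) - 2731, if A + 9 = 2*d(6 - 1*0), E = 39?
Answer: -2711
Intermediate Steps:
d(r) = 9 + r
A = 21 (A = -9 + 2*(9 + (6 - 1*0)) = -9 + 2*(9 + (6 + 0)) = -9 + 2*(9 + 6) = -9 + 2*15 = -9 + 30 = 21)
c(p) = 7 + p/3 (c(p) = (p + 21)/3 = (21 + p)/3 = 7 + p/3)
c(E) - 2731 = (7 + (1/3)*39) - 2731 = (7 + 13) - 2731 = 20 - 2731 = -2711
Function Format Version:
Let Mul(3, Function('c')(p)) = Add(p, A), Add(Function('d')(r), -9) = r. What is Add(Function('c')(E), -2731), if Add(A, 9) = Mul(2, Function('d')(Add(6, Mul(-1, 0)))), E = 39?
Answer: -2711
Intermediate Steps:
Function('d')(r) = Add(9, r)
A = 21 (A = Add(-9, Mul(2, Add(9, Add(6, Mul(-1, 0))))) = Add(-9, Mul(2, Add(9, Add(6, 0)))) = Add(-9, Mul(2, Add(9, 6))) = Add(-9, Mul(2, 15)) = Add(-9, 30) = 21)
Function('c')(p) = Add(7, Mul(Rational(1, 3), p)) (Function('c')(p) = Mul(Rational(1, 3), Add(p, 21)) = Mul(Rational(1, 3), Add(21, p)) = Add(7, Mul(Rational(1, 3), p)))
Add(Function('c')(E), -2731) = Add(Add(7, Mul(Rational(1, 3), 39)), -2731) = Add(Add(7, 13), -2731) = Add(20, -2731) = -2711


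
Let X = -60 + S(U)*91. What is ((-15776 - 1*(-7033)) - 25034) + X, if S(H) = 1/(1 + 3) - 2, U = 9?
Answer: -135985/4 ≈ -33996.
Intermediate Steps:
S(H) = -7/4 (S(H) = 1/4 - 2 = ¼ - 2 = -7/4)
X = -877/4 (X = -60 - 7/4*91 = -60 - 637/4 = -877/4 ≈ -219.25)
((-15776 - 1*(-7033)) - 25034) + X = ((-15776 - 1*(-7033)) - 25034) - 877/4 = ((-15776 + 7033) - 25034) - 877/4 = (-8743 - 25034) - 877/4 = -33777 - 877/4 = -135985/4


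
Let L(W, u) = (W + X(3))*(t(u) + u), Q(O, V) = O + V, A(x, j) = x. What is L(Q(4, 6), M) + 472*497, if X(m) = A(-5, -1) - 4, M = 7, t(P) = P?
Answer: 234598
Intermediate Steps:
X(m) = -9 (X(m) = -5 - 4 = -9)
L(W, u) = 2*u*(-9 + W) (L(W, u) = (W - 9)*(u + u) = (-9 + W)*(2*u) = 2*u*(-9 + W))
L(Q(4, 6), M) + 472*497 = 2*7*(-9 + (4 + 6)) + 472*497 = 2*7*(-9 + 10) + 234584 = 2*7*1 + 234584 = 14 + 234584 = 234598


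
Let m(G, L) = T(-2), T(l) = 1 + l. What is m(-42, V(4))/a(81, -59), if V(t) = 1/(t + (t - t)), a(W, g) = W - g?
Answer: -1/140 ≈ -0.0071429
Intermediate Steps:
V(t) = 1/t (V(t) = 1/(t + 0) = 1/t)
m(G, L) = -1 (m(G, L) = 1 - 2 = -1)
m(-42, V(4))/a(81, -59) = -1/(81 - 1*(-59)) = -1/(81 + 59) = -1/140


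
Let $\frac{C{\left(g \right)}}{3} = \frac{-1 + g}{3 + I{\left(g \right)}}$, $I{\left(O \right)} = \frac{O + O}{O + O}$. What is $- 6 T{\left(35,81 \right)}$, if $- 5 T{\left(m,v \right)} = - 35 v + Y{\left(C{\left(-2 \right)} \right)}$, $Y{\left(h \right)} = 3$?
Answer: $- \frac{16992}{5} \approx -3398.4$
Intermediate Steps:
$I{\left(O \right)} = 1$ ($I{\left(O \right)} = \frac{2 O}{2 O} = 2 O \frac{1}{2 O} = 1$)
$C{\left(g \right)} = - \frac{3}{4} + \frac{3 g}{4}$ ($C{\left(g \right)} = 3 \frac{-1 + g}{3 + 1} = 3 \frac{-1 + g}{4} = 3 \left(-1 + g\right) \frac{1}{4} = 3 \left(- \frac{1}{4} + \frac{g}{4}\right) = - \frac{3}{4} + \frac{3 g}{4}$)
$T{\left(m,v \right)} = - \frac{3}{5} + 7 v$ ($T{\left(m,v \right)} = - \frac{- 35 v + 3}{5} = - \frac{3 - 35 v}{5} = - \frac{3}{5} + 7 v$)
$- 6 T{\left(35,81 \right)} = - 6 \left(- \frac{3}{5} + 7 \cdot 81\right) = - 6 \left(- \frac{3}{5} + 567\right) = \left(-6\right) \frac{2832}{5} = - \frac{16992}{5}$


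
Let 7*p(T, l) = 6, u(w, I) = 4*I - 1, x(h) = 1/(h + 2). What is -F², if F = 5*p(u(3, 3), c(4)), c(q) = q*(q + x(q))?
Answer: -900/49 ≈ -18.367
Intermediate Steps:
x(h) = 1/(2 + h)
u(w, I) = -1 + 4*I
c(q) = q*(q + 1/(2 + q))
p(T, l) = 6/7 (p(T, l) = (⅐)*6 = 6/7)
F = 30/7 (F = 5*(6/7) = 30/7 ≈ 4.2857)
-F² = -(30/7)² = -1*900/49 = -900/49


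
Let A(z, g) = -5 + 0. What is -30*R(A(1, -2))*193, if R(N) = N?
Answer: 28950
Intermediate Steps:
A(z, g) = -5
-30*R(A(1, -2))*193 = -30*(-5)*193 = 150*193 = 28950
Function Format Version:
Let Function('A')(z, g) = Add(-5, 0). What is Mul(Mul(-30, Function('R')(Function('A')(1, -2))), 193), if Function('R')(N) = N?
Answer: 28950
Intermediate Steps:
Function('A')(z, g) = -5
Mul(Mul(-30, Function('R')(Function('A')(1, -2))), 193) = Mul(Mul(-30, -5), 193) = Mul(150, 193) = 28950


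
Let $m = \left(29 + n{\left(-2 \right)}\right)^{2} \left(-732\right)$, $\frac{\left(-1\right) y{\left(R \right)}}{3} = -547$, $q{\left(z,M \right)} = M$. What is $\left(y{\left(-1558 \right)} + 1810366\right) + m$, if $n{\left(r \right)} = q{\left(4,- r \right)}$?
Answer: $1108555$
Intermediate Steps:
$n{\left(r \right)} = - r$
$y{\left(R \right)} = 1641$ ($y{\left(R \right)} = \left(-3\right) \left(-547\right) = 1641$)
$m = -703452$ ($m = \left(29 - -2\right)^{2} \left(-732\right) = \left(29 + 2\right)^{2} \left(-732\right) = 31^{2} \left(-732\right) = 961 \left(-732\right) = -703452$)
$\left(y{\left(-1558 \right)} + 1810366\right) + m = \left(1641 + 1810366\right) - 703452 = 1812007 - 703452 = 1108555$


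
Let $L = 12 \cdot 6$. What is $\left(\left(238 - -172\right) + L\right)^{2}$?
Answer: $232324$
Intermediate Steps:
$L = 72$
$\left(\left(238 - -172\right) + L\right)^{2} = \left(\left(238 - -172\right) + 72\right)^{2} = \left(\left(238 + 172\right) + 72\right)^{2} = \left(410 + 72\right)^{2} = 482^{2} = 232324$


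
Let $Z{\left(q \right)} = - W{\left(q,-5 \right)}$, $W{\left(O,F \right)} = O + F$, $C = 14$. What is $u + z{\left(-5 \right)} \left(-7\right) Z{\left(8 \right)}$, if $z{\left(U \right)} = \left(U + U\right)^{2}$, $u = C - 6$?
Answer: $2108$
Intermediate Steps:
$u = 8$ ($u = 14 - 6 = 8$)
$W{\left(O,F \right)} = F + O$
$z{\left(U \right)} = 4 U^{2}$ ($z{\left(U \right)} = \left(2 U\right)^{2} = 4 U^{2}$)
$Z{\left(q \right)} = 5 - q$ ($Z{\left(q \right)} = - (-5 + q) = 5 - q$)
$u + z{\left(-5 \right)} \left(-7\right) Z{\left(8 \right)} = 8 + 4 \left(-5\right)^{2} \left(-7\right) \left(5 - 8\right) = 8 + 4 \cdot 25 \left(-7\right) \left(5 - 8\right) = 8 + 100 \left(-7\right) \left(-3\right) = 8 - -2100 = 8 + 2100 = 2108$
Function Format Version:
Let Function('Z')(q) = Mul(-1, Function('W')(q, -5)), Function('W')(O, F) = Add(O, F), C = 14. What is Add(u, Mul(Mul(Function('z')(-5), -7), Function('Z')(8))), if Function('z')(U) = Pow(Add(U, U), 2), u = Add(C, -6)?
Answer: 2108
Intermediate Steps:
u = 8 (u = Add(14, -6) = 8)
Function('W')(O, F) = Add(F, O)
Function('z')(U) = Mul(4, Pow(U, 2)) (Function('z')(U) = Pow(Mul(2, U), 2) = Mul(4, Pow(U, 2)))
Function('Z')(q) = Add(5, Mul(-1, q)) (Function('Z')(q) = Mul(-1, Add(-5, q)) = Add(5, Mul(-1, q)))
Add(u, Mul(Mul(Function('z')(-5), -7), Function('Z')(8))) = Add(8, Mul(Mul(Mul(4, Pow(-5, 2)), -7), Add(5, Mul(-1, 8)))) = Add(8, Mul(Mul(Mul(4, 25), -7), Add(5, -8))) = Add(8, Mul(Mul(100, -7), -3)) = Add(8, Mul(-700, -3)) = Add(8, 2100) = 2108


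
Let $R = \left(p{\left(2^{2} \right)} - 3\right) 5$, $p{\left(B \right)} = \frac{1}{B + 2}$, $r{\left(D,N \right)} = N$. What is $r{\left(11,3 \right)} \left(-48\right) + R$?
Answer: $- \frac{949}{6} \approx -158.17$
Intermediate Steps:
$p{\left(B \right)} = \frac{1}{2 + B}$
$R = - \frac{85}{6}$ ($R = \left(\frac{1}{2 + 2^{2}} - 3\right) 5 = \left(\frac{1}{2 + 4} - 3\right) 5 = \left(\frac{1}{6} - 3\right) 5 = \left(- \frac{17}{6}\right) 5 = - \frac{85}{6} \approx -14.167$)
$r{\left(11,3 \right)} \left(-48\right) + R = 3 \left(-48\right) - \frac{85}{6} = -144 - \frac{85}{6} = - \frac{949}{6}$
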